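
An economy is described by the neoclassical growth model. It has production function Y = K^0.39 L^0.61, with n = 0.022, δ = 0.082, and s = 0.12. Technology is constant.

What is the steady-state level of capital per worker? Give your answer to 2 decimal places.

k* = 1.26

Steady state requires s·f(k) = (n + δ)·k, i.e. s·k^α = (n + δ)·k.
Dividing both sides by k: k^(1−α) = s / (n + δ).
k^0.61 = 0.12 / (0.022 + 0.082) = 0.12 / 0.104 = 1.1538
k* = 1.1538^(1/0.61) ≈ 1.2643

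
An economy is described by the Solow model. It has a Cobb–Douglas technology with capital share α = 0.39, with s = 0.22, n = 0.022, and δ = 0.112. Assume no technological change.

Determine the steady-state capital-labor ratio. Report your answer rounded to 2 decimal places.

In steady state, investment equals break-even investment: s·k^α = (n + δ)·k.
Dividing both sides by k: k^(1−α) = s / (n + δ).
k^0.61 = 0.22 / (0.022 + 0.112) = 0.22 / 0.134 = 1.6418
k* = 1.6418^(1/0.61) ≈ 2.2542

k* = 2.25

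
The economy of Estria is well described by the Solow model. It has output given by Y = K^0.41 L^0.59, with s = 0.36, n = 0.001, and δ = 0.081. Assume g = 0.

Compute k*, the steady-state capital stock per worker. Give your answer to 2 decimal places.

k* ≈ 12.27

At the steady state, Δk = 0, so s·k^α = (n + δ)·k.
Rearranging, k^(1−α) = s / (n + δ).
k^0.59 = 0.36 / (0.001 + 0.081) = 0.36 / 0.082 = 4.3902
k* = 4.3902^(1/0.59) ≈ 12.2732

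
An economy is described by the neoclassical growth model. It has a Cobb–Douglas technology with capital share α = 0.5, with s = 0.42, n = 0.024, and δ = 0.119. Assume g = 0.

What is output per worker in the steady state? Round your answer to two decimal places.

y* ≈ 2.94

At the steady state, Δk = 0, so s·k^α = (n + δ)·k.
Dividing both sides by k: k^(1−α) = s / (n + δ).
k^0.5 = 0.42 / (0.024 + 0.119) = 0.42 / 0.143 = 2.9371
k* = 2.9371^(1/0.5) ≈ 8.6266
y* = (k*)^α = 8.6266^0.5 ≈ 2.9371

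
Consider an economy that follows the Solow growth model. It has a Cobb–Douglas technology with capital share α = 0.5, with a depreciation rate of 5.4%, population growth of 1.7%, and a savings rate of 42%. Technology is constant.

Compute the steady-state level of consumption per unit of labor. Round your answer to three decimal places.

Steady state requires s·f(k) = (n + δ)·k, i.e. s·k^α = (n + δ)·k.
Dividing both sides by k: k^(1−α) = s / (n + δ).
k^0.5 = 0.42 / (0.017 + 0.054) = 0.42 / 0.071 = 5.9155
k* = 5.9155^(1/0.5) ≈ 34.9931
y* = (k*)^α = 34.9931^0.5 ≈ 5.9155
c* = (1 − s)·y* = (1 − 0.42) × 5.9155 ≈ 3.4310

c* ≈ 3.431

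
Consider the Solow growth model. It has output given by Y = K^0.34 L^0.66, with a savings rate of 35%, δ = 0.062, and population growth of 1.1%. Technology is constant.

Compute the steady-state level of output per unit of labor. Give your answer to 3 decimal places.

y* ≈ 2.242

At the steady state, Δk = 0, so s·k^α = (n + δ)·k.
Dividing both sides by k: k^(1−α) = s / (n + δ).
k^0.66 = 0.35 / (0.011 + 0.062) = 0.35 / 0.073 = 4.7945
k* = 4.7945^(1/0.66) ≈ 10.7505
y* = (k*)^α = 10.7505^0.34 ≈ 2.2423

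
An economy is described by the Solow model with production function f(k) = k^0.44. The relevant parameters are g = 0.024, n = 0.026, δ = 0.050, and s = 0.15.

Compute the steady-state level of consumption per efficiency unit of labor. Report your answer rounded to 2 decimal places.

c* ≈ 1.17

At the steady state, Δk = 0, so s·k^α = (n + g + δ)·k.
Rearranging, k^(1−α) = s / (n + g + δ).
k^0.56 = 0.15 / (0.026 + 0.024 + 0.050) = 0.15 / 0.100 = 1.5000
k* = 1.5000^(1/0.56) ≈ 2.0628
y* = (k*)^α = 2.0628^0.44 ≈ 1.3752
c* = (1 − s)·y* = (1 − 0.15) × 1.3752 ≈ 1.1689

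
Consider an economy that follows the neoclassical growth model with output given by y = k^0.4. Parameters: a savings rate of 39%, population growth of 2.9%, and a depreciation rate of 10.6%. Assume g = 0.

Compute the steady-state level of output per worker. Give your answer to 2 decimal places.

y* ≈ 2.03

In steady state, investment equals break-even investment: s·k^α = (n + δ)·k.
Rearranging, k^(1−α) = s / (n + δ).
k^0.6 = 0.39 / (0.029 + 0.106) = 0.39 / 0.135 = 2.8889
k* = 2.8889^(1/0.6) ≈ 5.8599
y* = (k*)^α = 5.8599^0.4 ≈ 2.0284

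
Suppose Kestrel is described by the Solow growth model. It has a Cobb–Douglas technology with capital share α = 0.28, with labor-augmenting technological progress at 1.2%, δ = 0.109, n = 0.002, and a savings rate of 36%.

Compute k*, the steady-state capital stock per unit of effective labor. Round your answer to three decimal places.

In steady state, investment equals break-even investment: s·k^α = (n + g + δ)·k.
Dividing both sides by k: k^(1−α) = s / (n + g + δ).
k^0.72 = 0.36 / (0.002 + 0.012 + 0.109) = 0.36 / 0.123 = 2.9268
k* = 2.9268^(1/0.72) ≈ 4.4439

k* ≈ 4.444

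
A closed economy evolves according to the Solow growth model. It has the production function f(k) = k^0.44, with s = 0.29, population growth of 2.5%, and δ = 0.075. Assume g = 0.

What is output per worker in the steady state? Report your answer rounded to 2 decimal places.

In steady state, investment equals break-even investment: s·k^α = (n + δ)·k.
Rearranging, k^(1−α) = s / (n + δ).
k^0.56 = 0.29 / (0.025 + 0.075) = 0.29 / 0.100 = 2.9000
k* = 2.9000^(1/0.56) ≈ 6.6944
y* = (k*)^α = 6.6944^0.44 ≈ 2.3084

y* = 2.31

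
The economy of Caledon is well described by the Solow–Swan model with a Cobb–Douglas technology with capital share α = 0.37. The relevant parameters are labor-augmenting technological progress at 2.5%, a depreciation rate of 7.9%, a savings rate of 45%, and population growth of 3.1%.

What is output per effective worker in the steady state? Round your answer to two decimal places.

In steady state, investment equals break-even investment: s·k^α = (n + g + δ)·k.
Dividing both sides by k: k^(1−α) = s / (n + g + δ).
k^0.63 = 0.45 / (0.031 + 0.025 + 0.079) = 0.45 / 0.135 = 3.3333
k* = 3.3333^(1/0.63) ≈ 6.7602
y* = (k*)^α = 6.7602^0.37 ≈ 2.0281

y* ≈ 2.03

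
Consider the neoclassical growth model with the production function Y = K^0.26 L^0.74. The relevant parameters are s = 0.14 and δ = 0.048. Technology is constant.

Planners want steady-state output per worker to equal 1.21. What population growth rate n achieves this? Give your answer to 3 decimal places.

In steady state, investment equals break-even investment: s·k^α = (n + δ)·k.
Since y* = [s/(n + δ)]^(α/(1−α)), we have s/(n + δ) = (y*)^((1−α)/α) = 1.21^2.8462 = 1.7204.
Therefore n + δ = s / 1.7204 = 0.14 / 1.7204 = 0.0814, so n = 0.0814 − 0.048 = 0.0334.

n ≈ 0.033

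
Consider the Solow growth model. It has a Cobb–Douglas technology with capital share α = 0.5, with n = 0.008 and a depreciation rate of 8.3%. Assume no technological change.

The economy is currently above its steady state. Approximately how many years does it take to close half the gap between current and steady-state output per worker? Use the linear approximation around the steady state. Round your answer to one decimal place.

Near the steady state the convergence rate is λ = (1 − α)(n + δ).
λ = (1 − 0.5) × 0.091 = 0.5 × 0.091 = 0.0455
Half-life = ln 2 / λ = 0.6931 / 0.0455 ≈ 15.23 years

about 15.2 years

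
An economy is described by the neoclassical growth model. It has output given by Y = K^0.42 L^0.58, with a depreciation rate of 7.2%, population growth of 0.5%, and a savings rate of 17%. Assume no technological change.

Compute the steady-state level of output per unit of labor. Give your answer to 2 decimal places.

y* ≈ 1.77

Steady state requires s·f(k) = (n + δ)·k, i.e. s·k^α = (n + δ)·k.
Rearranging, k^(1−α) = s / (n + δ).
k^0.58 = 0.17 / (0.005 + 0.072) = 0.17 / 0.077 = 2.2078
k* = 2.2078^(1/0.58) ≈ 3.9177
y* = (k*)^α = 3.9177^0.42 ≈ 1.7745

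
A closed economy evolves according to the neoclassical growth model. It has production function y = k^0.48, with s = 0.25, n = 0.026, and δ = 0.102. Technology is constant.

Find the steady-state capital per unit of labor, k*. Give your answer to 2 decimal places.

k* ≈ 3.62

Steady state requires s·f(k) = (n + δ)·k, i.e. s·k^α = (n + δ)·k.
Dividing both sides by k: k^(1−α) = s / (n + δ).
k^0.52 = 0.25 / (0.026 + 0.102) = 0.25 / 0.128 = 1.9531
k* = 1.9531^(1/0.52) ≈ 3.6231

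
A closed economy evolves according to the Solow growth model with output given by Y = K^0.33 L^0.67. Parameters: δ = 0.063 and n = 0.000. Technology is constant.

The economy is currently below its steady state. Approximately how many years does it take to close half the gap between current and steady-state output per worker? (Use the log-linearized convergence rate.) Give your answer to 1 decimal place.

t_½ ≈ 16.4 years

Near the steady state the convergence rate is λ = (1 − α)(n + δ).
λ = (1 − 0.33) × 0.063 = 0.67 × 0.063 = 0.04221
Half-life = ln 2 / λ = 0.6931 / 0.04221 ≈ 16.42 years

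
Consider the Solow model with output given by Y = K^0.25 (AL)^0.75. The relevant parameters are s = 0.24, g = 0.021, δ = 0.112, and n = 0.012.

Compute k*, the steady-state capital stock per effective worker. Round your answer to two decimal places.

In steady state, investment equals break-even investment: s·k^α = (n + g + δ)·k.
Dividing both sides by k: k^(1−α) = s / (n + g + δ).
k^0.75 = 0.24 / (0.012 + 0.021 + 0.112) = 0.24 / 0.145 = 1.6552
k* = 1.6552^(1/0.75) ≈ 1.9579

k* ≈ 1.96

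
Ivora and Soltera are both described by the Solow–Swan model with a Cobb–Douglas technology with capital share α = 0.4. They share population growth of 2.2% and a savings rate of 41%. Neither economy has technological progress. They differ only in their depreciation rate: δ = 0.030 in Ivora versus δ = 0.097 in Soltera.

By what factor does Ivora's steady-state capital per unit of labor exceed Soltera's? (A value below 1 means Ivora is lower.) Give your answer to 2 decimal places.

Steady-state k* = [s/(n + δ)]^(1/(1−α)), so the ratio is [ (s_I/(n + δ)_I) / (s_S/(n + δ)_S) ]^1.6667.
s_I/(n + δ)_I = 0.41/0.052 = 7.8846; s_S/(n + δ)_S = 0.41/0.119 = 3.4454.
Ratio = (7.8846/3.4454)^1.6667 = 2.2884^1.6667 ≈ 3.9740

k*_I / k*_S ≈ 3.97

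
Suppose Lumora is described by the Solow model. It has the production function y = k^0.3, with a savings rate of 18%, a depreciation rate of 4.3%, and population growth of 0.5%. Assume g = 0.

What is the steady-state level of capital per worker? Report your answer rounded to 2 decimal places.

At the steady state, Δk = 0, so s·k^α = (n + δ)·k.
Dividing both sides by k: k^(1−α) = s / (n + δ).
k^0.7 = 0.18 / (0.005 + 0.043) = 0.18 / 0.048 = 3.7500
k* = 3.7500^(1/0.7) ≈ 6.6076

k* = 6.61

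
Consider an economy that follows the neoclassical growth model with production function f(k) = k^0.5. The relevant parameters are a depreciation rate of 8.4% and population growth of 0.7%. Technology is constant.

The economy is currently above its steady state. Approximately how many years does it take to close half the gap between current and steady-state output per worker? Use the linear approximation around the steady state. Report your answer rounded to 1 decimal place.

Near the steady state the convergence rate is λ = (1 − α)(n + δ).
λ = (1 − 0.5) × 0.091 = 0.5 × 0.091 = 0.0455
Half-life = ln 2 / λ = 0.6931 / 0.0455 ≈ 15.23 years

half-life ≈ 15.2 years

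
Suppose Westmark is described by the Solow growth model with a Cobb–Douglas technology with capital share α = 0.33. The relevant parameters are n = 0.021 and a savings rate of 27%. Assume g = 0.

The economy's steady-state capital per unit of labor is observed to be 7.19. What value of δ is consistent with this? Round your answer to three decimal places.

δ ≈ 0.051

Steady state requires s·f(k) = (n + δ)·k, i.e. s·k^α = (n + δ)·k.
So s / (n + δ) = (k*)^(1−α) = 7.19^0.67 = 3.7498.
Therefore n + δ = s / 3.7498 = 0.27 / 3.7498 = 0.0720, so δ = 0.0720 − 0.021 = 0.0510.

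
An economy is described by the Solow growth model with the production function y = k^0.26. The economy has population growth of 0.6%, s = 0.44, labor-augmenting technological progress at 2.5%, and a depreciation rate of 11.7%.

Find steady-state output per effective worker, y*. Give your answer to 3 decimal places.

y* = 1.466

In steady state, investment equals break-even investment: s·k^α = (n + g + δ)·k.
Rearranging, k^(1−α) = s / (n + g + δ).
k^0.74 = 0.44 / (0.006 + 0.025 + 0.117) = 0.44 / 0.148 = 2.9730
k* = 2.9730^(1/0.74) ≈ 4.3597
y* = (k*)^α = 4.3597^0.26 ≈ 1.4664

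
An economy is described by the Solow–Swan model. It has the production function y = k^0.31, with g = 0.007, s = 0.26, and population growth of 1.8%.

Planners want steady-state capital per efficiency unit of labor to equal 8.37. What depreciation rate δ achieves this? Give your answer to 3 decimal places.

δ ≈ 0.035

In steady state, investment equals break-even investment: s·k^α = (n + g + δ)·k.
So s / (n + g + δ) = (k*)^(1−α) = 8.37^0.69 = 4.3319.
Therefore n + g + δ = s / 4.3319 = 0.26 / 4.3319 = 0.0600, so δ = 0.0600 − 0.025 = 0.0350.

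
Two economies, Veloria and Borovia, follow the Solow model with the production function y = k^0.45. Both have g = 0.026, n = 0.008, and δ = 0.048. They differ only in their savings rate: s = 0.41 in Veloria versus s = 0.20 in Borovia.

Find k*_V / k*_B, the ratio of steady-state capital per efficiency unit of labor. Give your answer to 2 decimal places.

k*_V / k*_B ≈ 3.69

Steady-state k* = [s/(n + g + δ)]^(1/(1−α)), so the ratio is [ (s_V/(n + g + δ)_V) / (s_B/(n + g + δ)_B) ]^1.8182.
s_V/(n + g + δ)_V = 0.41/0.082 = 5.0000; s_B/(n + g + δ)_B = 0.20/0.082 = 2.4390.
Ratio = (5.0000/2.4390)^1.8182 = 2.0500^1.8182 ≈ 3.6883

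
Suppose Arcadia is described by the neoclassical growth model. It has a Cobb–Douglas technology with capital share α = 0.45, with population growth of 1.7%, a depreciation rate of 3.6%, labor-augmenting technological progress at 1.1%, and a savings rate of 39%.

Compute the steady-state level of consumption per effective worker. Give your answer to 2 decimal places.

c* ≈ 2.68

In steady state, investment equals break-even investment: s·k^α = (n + g + δ)·k.
Dividing both sides by k: k^(1−α) = s / (n + g + δ).
k^0.55 = 0.39 / (0.017 + 0.011 + 0.036) = 0.39 / 0.064 = 6.0938
k* = 6.0938^(1/0.55) ≈ 26.7343
y* = (k*)^α = 26.7343^0.45 ≈ 4.3871
c* = (1 − s)·y* = (1 − 0.39) × 4.3871 ≈ 2.6761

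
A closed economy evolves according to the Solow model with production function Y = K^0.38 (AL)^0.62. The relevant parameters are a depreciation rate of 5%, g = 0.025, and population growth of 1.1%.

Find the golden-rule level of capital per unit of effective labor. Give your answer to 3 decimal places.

The golden rule sets f'(k) = n + g + δ, i.e. α·k^(α−1) = n + g + δ.
So k^(1−α) = α / (n + g + δ) = 0.38 / 0.086 = 4.4186.
k_gold = 4.4186^(1/0.62) ≈ 10.9845

k_gold ≈ 10.985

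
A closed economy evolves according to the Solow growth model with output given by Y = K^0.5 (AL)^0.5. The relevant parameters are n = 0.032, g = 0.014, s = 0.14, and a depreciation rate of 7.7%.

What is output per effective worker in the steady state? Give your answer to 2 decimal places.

y* ≈ 1.14

Steady state requires s·f(k) = (n + g + δ)·k, i.e. s·k^α = (n + g + δ)·k.
Rearranging, k^(1−α) = s / (n + g + δ).
k^0.5 = 0.14 / (0.032 + 0.014 + 0.077) = 0.14 / 0.123 = 1.1382
k* = 1.1382^(1/0.5) ≈ 1.2955
y* = (k*)^α = 1.2955^0.5 ≈ 1.1382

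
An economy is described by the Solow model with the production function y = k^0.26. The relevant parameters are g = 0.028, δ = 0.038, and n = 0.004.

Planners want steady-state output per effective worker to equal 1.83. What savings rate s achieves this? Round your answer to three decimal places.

s ≈ 0.391

Steady state requires s·f(k) = (n + g + δ)·k, i.e. s·k^α = (n + g + δ)·k.
Since y* = [s/(n + g + δ)]^(α/(1−α)), we have s/(n + g + δ) = (y*)^((1−α)/α) = 1.83^2.8462 = 5.5846.
Therefore s = 5.5846 × (n + g + δ) = 5.5846 × 0.070 = 0.3909.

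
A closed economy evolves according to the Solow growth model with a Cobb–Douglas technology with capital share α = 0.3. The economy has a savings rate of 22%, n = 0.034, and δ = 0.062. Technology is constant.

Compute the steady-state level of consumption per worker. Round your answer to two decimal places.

At the steady state, Δk = 0, so s·k^α = (n + δ)·k.
Rearranging, k^(1−α) = s / (n + δ).
k^0.7 = 0.22 / (0.034 + 0.062) = 0.22 / 0.096 = 2.2917
k* = 2.2917^(1/0.7) ≈ 3.2697
y* = (k*)^α = 3.2697^0.3 ≈ 1.4268
c* = (1 − s)·y* = (1 − 0.22) × 1.4268 ≈ 1.1129

c* ≈ 1.11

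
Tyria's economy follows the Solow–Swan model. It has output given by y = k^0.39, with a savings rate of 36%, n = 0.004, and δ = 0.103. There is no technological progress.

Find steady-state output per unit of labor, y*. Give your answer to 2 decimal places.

y* = 2.17

In steady state, investment equals break-even investment: s·k^α = (n + δ)·k.
Rearranging, k^(1−α) = s / (n + δ).
k^0.61 = 0.36 / (0.004 + 0.103) = 0.36 / 0.107 = 3.3645
k* = 3.3645^(1/0.61) ≈ 7.3081
y* = (k*)^α = 7.3081^0.39 ≈ 2.1721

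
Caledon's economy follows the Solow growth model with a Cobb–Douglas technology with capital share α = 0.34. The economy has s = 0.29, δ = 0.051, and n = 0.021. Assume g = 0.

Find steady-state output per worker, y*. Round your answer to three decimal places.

y* = 2.050

At the steady state, Δk = 0, so s·k^α = (n + δ)·k.
Rearranging, k^(1−α) = s / (n + δ).
k^0.66 = 0.29 / (0.021 + 0.051) = 0.29 / 0.072 = 4.0278
k* = 4.0278^(1/0.66) ≈ 8.2560
y* = (k*)^α = 8.2560^0.34 ≈ 2.0498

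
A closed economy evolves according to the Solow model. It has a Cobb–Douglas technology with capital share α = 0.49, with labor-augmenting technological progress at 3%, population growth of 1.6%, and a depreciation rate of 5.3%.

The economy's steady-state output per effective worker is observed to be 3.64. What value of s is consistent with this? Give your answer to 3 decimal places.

Steady state requires s·f(k) = (n + g + δ)·k, i.e. s·k^α = (n + g + δ)·k.
Since y* = [s/(n + g + δ)]^(α/(1−α)), we have s/(n + g + δ) = (y*)^((1−α)/α) = 3.64^1.0408 = 3.8370.
Therefore s = 3.8370 × (n + g + δ) = 3.8370 × 0.099 = 0.3799.

s ≈ 0.380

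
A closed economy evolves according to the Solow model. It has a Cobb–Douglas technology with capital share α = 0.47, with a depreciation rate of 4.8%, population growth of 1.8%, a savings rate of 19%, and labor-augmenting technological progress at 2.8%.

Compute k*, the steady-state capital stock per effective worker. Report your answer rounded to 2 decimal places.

k* ≈ 3.77

At the steady state, Δk = 0, so s·k^α = (n + g + δ)·k.
Dividing both sides by k: k^(1−α) = s / (n + g + δ).
k^0.53 = 0.19 / (0.018 + 0.028 + 0.048) = 0.19 / 0.094 = 2.0213
k* = 2.0213^(1/0.53) ≈ 3.7728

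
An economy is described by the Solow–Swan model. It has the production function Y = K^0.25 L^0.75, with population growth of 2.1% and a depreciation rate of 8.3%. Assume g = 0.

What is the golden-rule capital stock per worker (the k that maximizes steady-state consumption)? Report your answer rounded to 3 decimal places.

k_gold ≈ 3.220

The golden rule sets f'(k) = n + δ, i.e. α·k^(α−1) = n + δ.
So k^(1−α) = α / (n + δ) = 0.25 / 0.104 = 2.4038.
k_gold = 2.4038^(1/0.75) ≈ 3.2201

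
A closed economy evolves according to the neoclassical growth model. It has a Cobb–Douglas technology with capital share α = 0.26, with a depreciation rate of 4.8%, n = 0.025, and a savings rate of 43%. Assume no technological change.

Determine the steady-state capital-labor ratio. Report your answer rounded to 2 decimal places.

Steady state requires s·f(k) = (n + δ)·k, i.e. s·k^α = (n + δ)·k.
Dividing both sides by k: k^(1−α) = s / (n + δ).
k^0.74 = 0.43 / (0.025 + 0.048) = 0.43 / 0.073 = 5.8904
k* = 5.8904^(1/0.74) ≈ 10.9834

k* ≈ 10.98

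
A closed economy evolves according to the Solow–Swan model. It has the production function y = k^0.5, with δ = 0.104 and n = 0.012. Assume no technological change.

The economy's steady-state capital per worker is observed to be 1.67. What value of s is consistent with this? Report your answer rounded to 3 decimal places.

In steady state, investment equals break-even investment: s·k^α = (n + δ)·k.
So s / (n + δ) = (k*)^(1−α) = 1.67^0.5 = 1.2923.
Therefore s = 1.2923 × (n + δ) = 1.2923 × 0.116 = 0.1499.

s ≈ 0.150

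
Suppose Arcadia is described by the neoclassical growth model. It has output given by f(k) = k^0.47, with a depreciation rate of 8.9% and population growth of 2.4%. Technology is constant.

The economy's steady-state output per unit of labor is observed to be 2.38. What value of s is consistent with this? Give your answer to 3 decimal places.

s ≈ 0.300

At the steady state, Δk = 0, so s·k^α = (n + δ)·k.
Since y* = [s/(n + δ)]^(α/(1−α)), we have s/(n + δ) = (y*)^((1−α)/α) = 2.38^1.1277 = 2.6587.
Therefore s = 2.6587 × (n + δ) = 2.6587 × 0.113 = 0.3004.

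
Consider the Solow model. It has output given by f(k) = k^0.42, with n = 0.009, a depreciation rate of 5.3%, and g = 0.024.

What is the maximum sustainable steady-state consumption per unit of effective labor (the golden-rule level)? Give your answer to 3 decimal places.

c_gold ≈ 1.829

At the golden rule, f'(k) = n + g + δ, so α·k^(α−1) = n + g + δ and k_gold = (α/(n + g + δ))^(1/(1−α)).
k_gold = (0.42/0.086)^(1/0.58) = 4.8837^1.7241 ≈ 15.3983
c_gold = f(k_gold) − (n + g + δ)·k_gold = 3.1531 − 0.086×15.3983 ≈ 1.8288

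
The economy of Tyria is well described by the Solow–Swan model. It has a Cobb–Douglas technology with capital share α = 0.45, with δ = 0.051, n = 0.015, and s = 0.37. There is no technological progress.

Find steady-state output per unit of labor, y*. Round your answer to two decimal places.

At the steady state, Δk = 0, so s·k^α = (n + δ)·k.
Dividing both sides by k: k^(1−α) = s / (n + δ).
k^0.55 = 0.37 / (0.015 + 0.051) = 0.37 / 0.066 = 5.6061
k* = 5.6061^(1/0.55) ≈ 22.9721
y* = (k*)^α = 22.9721^0.45 ≈ 4.0977

y* = 4.10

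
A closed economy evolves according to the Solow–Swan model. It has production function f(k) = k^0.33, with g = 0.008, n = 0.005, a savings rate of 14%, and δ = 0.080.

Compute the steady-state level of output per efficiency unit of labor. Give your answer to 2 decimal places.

y* = 1.22

Steady state requires s·f(k) = (n + g + δ)·k, i.e. s·k^α = (n + g + δ)·k.
Rearranging, k^(1−α) = s / (n + g + δ).
k^0.67 = 0.14 / (0.005 + 0.008 + 0.080) = 0.14 / 0.093 = 1.5054
k* = 1.5054^(1/0.67) ≈ 1.8414
y* = (k*)^α = 1.8414^0.33 ≈ 1.2232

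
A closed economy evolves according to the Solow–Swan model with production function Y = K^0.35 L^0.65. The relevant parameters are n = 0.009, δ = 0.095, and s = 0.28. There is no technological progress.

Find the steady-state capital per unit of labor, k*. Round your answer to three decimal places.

In steady state, investment equals break-even investment: s·k^α = (n + δ)·k.
Rearranging, k^(1−α) = s / (n + δ).
k^0.65 = 0.28 / (0.009 + 0.095) = 0.28 / 0.104 = 2.6923
k* = 2.6923^(1/0.65) ≈ 4.5891

k* ≈ 4.589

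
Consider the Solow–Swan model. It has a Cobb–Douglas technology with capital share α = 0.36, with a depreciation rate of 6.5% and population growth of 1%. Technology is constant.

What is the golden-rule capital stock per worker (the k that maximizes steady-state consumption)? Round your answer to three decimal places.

The golden rule sets f'(k) = n + δ, i.e. α·k^(α−1) = n + δ.
So k^(1−α) = α / (n + δ) = 0.36 / 0.075 = 4.8000.
k_gold = 4.8000^(1/0.64) ≈ 11.5995

k_gold ≈ 11.600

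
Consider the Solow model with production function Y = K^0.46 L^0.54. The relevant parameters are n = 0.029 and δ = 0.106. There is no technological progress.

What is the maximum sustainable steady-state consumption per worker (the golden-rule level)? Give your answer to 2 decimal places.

At the golden rule, f'(k) = n + δ, so α·k^(α−1) = n + δ and k_gold = (α/(n + δ))^(1/(1−α)).
k_gold = (0.46/0.135)^(1/0.54) = 3.4074^1.8519 ≈ 9.6827
c_gold = f(k_gold) − (n + δ)·k_gold = 2.8416 − 0.135×9.6827 ≈ 1.5344

c_gold ≈ 1.53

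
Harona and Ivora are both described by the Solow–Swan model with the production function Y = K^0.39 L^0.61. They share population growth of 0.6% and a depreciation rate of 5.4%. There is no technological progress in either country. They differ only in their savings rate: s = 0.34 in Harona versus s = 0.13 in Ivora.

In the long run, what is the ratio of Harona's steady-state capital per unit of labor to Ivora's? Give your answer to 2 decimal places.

Steady-state k* = [s/(n + δ)]^(1/(1−α)), so the ratio is [ (s_H/(n + δ)_H) / (s_I/(n + δ)_I) ]^1.6393.
s_H/(n + δ)_H = 0.34/0.060 = 5.6667; s_I/(n + δ)_I = 0.13/0.060 = 2.1667.
Ratio = (5.6667/2.1667)^1.6393 = 2.6154^1.6393 ≈ 4.8358

ratio ≈ 4.84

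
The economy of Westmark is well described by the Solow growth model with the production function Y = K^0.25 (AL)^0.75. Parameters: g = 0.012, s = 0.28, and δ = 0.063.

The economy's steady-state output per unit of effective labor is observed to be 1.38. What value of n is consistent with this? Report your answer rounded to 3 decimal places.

n ≈ 0.032

Steady state requires s·f(k) = (n + g + δ)·k, i.e. s·k^α = (n + g + δ)·k.
Since y* = [s/(n + g + δ)]^(α/(1−α)), we have s/(n + g + δ) = (y*)^((1−α)/α) = 1.38^3 = 2.6281.
Therefore n + g + δ = s / 2.6281 = 0.28 / 2.6281 = 0.1065, so n = 0.1065 − 0.075 = 0.0315.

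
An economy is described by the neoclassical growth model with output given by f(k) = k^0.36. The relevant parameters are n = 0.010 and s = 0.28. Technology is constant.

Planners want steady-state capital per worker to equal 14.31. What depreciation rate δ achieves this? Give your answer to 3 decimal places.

In steady state, investment equals break-even investment: s·k^α = (n + δ)·k.
So s / (n + δ) = (k*)^(1−α) = 14.31^0.64 = 5.4905.
Therefore n + δ = s / 5.4905 = 0.28 / 5.4905 = 0.0510, so δ = 0.0510 − 0.010 = 0.0410.

δ ≈ 0.041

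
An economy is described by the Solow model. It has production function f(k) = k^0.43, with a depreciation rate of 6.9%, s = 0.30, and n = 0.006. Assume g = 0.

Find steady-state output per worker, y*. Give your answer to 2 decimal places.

y* = 2.85

At the steady state, Δk = 0, so s·k^α = (n + δ)·k.
Dividing both sides by k: k^(1−α) = s / (n + δ).
k^0.57 = 0.30 / (0.006 + 0.069) = 0.30 / 0.075 = 4.0000
k* = 4.0000^(1/0.57) ≈ 11.3827
y* = (k*)^α = 11.3827^0.43 ≈ 2.8457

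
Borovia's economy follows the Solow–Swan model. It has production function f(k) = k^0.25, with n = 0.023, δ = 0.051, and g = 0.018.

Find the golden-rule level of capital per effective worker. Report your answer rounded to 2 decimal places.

The golden rule sets f'(k) = n + g + δ, i.e. α·k^(α−1) = n + g + δ.
So k^(1−α) = α / (n + g + δ) = 0.25 / 0.092 = 2.7174.
k_gold = 2.7174^(1/0.75) ≈ 3.7920

k_gold ≈ 3.79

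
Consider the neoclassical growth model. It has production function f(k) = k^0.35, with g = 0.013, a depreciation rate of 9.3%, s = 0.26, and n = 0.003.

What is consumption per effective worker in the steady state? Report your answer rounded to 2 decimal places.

In steady state, investment equals break-even investment: s·k^α = (n + g + δ)·k.
Rearranging, k^(1−α) = s / (n + g + δ).
k^0.65 = 0.26 / (0.003 + 0.013 + 0.093) = 0.26 / 0.109 = 2.3853
k* = 2.3853^(1/0.65) ≈ 3.8092
y* = (k*)^α = 3.8092^0.35 ≈ 1.5970
c* = (1 − s)·y* = (1 − 0.26) × 1.5970 ≈ 1.1818

c* ≈ 1.18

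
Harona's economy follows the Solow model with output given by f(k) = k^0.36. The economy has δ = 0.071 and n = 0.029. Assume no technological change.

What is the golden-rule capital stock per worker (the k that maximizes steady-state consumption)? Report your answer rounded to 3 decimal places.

The golden rule sets f'(k) = n + δ, i.e. α·k^(α−1) = n + δ.
So k^(1−α) = α / (n + δ) = 0.36 / 0.100 = 3.6000.
k_gold = 3.6000^(1/0.64) ≈ 7.3998

k_gold ≈ 7.400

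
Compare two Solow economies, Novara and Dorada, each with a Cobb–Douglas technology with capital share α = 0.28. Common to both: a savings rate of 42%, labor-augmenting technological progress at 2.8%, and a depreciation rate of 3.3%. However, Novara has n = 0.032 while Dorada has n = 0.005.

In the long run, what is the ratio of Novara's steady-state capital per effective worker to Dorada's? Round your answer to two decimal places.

k*_N / k*_D ≈ 0.62

Steady-state k* = [s/(n + g + δ)]^(1/(1−α)), so the ratio is [ (s_N/(n + g + δ)_N) / (s_D/(n + g + δ)_D) ]^1.3889.
s_N/(n + g + δ)_N = 0.42/0.093 = 4.5161; s_D/(n + g + δ)_D = 0.42/0.066 = 6.3636.
Ratio = (4.5161/6.3636)^1.3889 = 0.7097^1.3889 ≈ 0.6211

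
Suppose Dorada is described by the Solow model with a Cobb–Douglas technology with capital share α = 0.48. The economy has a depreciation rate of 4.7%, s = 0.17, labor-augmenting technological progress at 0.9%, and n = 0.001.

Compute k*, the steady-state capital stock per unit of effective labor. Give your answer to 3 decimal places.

Steady state requires s·f(k) = (n + g + δ)·k, i.e. s·k^α = (n + g + δ)·k.
Dividing both sides by k: k^(1−α) = s / (n + g + δ).
k^0.52 = 0.17 / (0.001 + 0.009 + 0.047) = 0.17 / 0.057 = 2.9825
k* = 2.9825^(1/0.52) ≈ 8.1781

k* = 8.178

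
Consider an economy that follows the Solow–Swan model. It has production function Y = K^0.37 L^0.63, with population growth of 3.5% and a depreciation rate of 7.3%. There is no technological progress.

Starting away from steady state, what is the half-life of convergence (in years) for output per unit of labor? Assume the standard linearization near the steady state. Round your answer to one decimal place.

Near the steady state the convergence rate is λ = (1 − α)(n + δ).
λ = (1 − 0.37) × 0.108 = 0.63 × 0.108 = 0.06804
Half-life = ln 2 / λ = 0.6931 / 0.06804 ≈ 10.19 years

half-life ≈ 10.2 years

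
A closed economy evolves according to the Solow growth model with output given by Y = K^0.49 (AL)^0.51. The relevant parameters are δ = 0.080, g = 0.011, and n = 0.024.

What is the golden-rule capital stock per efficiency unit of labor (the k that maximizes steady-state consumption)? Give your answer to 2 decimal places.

k_gold ≈ 17.15

The golden rule sets f'(k) = n + g + δ, i.e. α·k^(α−1) = n + g + δ.
So k^(1−α) = α / (n + g + δ) = 0.49 / 0.115 = 4.2609.
k_gold = 4.2609^(1/0.51) ≈ 17.1521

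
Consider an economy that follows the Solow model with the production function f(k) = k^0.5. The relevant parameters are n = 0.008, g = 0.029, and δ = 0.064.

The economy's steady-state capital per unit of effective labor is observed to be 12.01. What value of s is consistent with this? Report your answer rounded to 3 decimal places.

Steady state requires s·f(k) = (n + g + δ)·k, i.e. s·k^α = (n + g + δ)·k.
So s / (n + g + δ) = (k*)^(1−α) = 12.01^0.5 = 3.4655.
Therefore s = 3.4655 × (n + g + δ) = 3.4655 × 0.101 = 0.3500.

s ≈ 0.350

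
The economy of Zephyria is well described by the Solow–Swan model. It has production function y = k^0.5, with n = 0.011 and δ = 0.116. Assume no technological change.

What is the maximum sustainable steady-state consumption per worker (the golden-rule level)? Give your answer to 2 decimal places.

At the golden rule, f'(k) = n + δ, so α·k^(α−1) = n + δ and k_gold = (α/(n + δ))^(1/(1−α)).
k_gold = (0.5/0.127)^(1/0.5) = 3.9370^2 ≈ 15.5000
c_gold = f(k_gold) − (n + δ)·k_gold = 3.9370 − 0.127×15.5000 ≈ 1.9685

c_gold ≈ 1.97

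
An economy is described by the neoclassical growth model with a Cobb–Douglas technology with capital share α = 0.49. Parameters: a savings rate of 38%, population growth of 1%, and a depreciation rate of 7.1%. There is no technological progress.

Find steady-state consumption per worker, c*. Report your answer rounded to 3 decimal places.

c* = 2.738

In steady state, investment equals break-even investment: s·k^α = (n + δ)·k.
Rearranging, k^(1−α) = s / (n + δ).
k^0.51 = 0.38 / (0.010 + 0.071) = 0.38 / 0.081 = 4.6914
k* = 4.6914^(1/0.51) ≈ 20.7147
y* = (k*)^α = 20.7147^0.49 ≈ 4.4155
c* = (1 − s)·y* = (1 − 0.38) × 4.4155 ≈ 2.7376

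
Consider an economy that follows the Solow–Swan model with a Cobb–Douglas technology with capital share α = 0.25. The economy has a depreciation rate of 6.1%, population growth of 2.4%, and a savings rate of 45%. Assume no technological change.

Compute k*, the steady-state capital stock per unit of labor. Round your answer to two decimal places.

At the steady state, Δk = 0, so s·k^α = (n + δ)·k.
Rearranging, k^(1−α) = s / (n + δ).
k^0.75 = 0.45 / (0.024 + 0.061) = 0.45 / 0.085 = 5.2941
k* = 5.2941^(1/0.75) ≈ 9.2269

k* = 9.23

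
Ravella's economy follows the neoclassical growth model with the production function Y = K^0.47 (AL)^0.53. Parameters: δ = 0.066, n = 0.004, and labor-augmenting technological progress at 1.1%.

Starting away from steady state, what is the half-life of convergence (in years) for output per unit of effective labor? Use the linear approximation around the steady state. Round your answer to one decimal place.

half-life ≈ 16.1 years

Near the steady state the convergence rate is λ = (1 − α)(n + g + δ).
λ = (1 − 0.47) × 0.081 = 0.53 × 0.081 = 0.04293
Half-life = ln 2 / λ = 0.6931 / 0.04293 ≈ 16.14 years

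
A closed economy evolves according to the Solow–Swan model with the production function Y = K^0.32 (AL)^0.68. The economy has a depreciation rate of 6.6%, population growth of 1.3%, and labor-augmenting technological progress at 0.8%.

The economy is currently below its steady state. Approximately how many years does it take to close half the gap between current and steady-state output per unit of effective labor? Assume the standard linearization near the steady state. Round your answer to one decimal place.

t_½ ≈ 11.7 years

Near the steady state the convergence rate is λ = (1 − α)(n + g + δ).
λ = (1 − 0.32) × 0.087 = 0.68 × 0.087 = 0.05916
Half-life = ln 2 / λ = 0.6931 / 0.05916 ≈ 11.72 years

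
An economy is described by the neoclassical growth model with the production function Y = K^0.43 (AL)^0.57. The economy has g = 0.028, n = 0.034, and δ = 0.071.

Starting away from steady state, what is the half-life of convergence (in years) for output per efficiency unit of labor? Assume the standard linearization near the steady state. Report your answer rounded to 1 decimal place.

Near the steady state the convergence rate is λ = (1 − α)(n + g + δ).
λ = (1 − 0.43) × 0.133 = 0.57 × 0.133 = 0.07581
Half-life = ln 2 / λ = 0.6931 / 0.07581 ≈ 9.14 years

half-life ≈ 9.1 years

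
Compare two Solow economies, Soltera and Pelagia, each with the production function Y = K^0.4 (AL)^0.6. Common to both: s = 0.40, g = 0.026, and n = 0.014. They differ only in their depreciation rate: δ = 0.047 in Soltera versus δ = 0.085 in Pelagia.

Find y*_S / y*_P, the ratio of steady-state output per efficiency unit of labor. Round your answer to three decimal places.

ratio ≈ 1.273

Steady-state y* = [s/(n + g + δ)]^(α/(1−α)), so the ratio is [ (s_S/(n + g + δ)_S) / (s_P/(n + g + δ)_P) ]^0.6667.
s_S/(n + g + δ)_S = 0.40/0.087 = 4.5977; s_P/(n + g + δ)_P = 0.40/0.125 = 3.2000.
Ratio = (4.5977/3.2000)^0.6667 = 1.4368^0.6667 ≈ 1.2733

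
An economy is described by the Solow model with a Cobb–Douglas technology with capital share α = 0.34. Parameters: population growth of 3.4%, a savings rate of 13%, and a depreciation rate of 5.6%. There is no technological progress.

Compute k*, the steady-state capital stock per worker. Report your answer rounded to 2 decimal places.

At the steady state, Δk = 0, so s·k^α = (n + δ)·k.
Dividing both sides by k: k^(1−α) = s / (n + δ).
k^0.66 = 0.13 / (0.034 + 0.056) = 0.13 / 0.090 = 1.4444
k* = 1.4444^(1/0.66) ≈ 1.7456

k* ≈ 1.75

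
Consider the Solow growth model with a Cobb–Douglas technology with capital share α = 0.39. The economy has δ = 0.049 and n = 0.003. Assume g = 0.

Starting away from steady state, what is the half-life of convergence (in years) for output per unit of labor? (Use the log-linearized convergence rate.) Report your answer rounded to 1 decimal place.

Near the steady state the convergence rate is λ = (1 − α)(n + δ).
λ = (1 − 0.39) × 0.052 = 0.61 × 0.052 = 0.03172
Half-life = ln 2 / λ = 0.6931 / 0.03172 ≈ 21.85 years

t_½ ≈ 21.9 years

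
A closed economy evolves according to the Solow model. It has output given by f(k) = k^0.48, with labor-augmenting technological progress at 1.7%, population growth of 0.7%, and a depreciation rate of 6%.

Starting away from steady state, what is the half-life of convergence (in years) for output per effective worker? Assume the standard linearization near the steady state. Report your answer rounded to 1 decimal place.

Near the steady state the convergence rate is λ = (1 − α)(n + g + δ).
λ = (1 − 0.48) × 0.084 = 0.52 × 0.084 = 0.04368
Half-life = ln 2 / λ = 0.6931 / 0.04368 ≈ 15.87 years

half-life ≈ 15.9 years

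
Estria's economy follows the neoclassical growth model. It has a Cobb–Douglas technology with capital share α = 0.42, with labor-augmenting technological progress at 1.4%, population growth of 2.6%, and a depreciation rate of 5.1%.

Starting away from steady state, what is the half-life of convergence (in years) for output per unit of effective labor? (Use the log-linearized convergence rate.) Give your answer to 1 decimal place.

Near the steady state the convergence rate is λ = (1 − α)(n + g + δ).
λ = (1 − 0.42) × 0.091 = 0.58 × 0.091 = 0.05278
Half-life = ln 2 / λ = 0.6931 / 0.05278 ≈ 13.13 years

half-life ≈ 13.1 years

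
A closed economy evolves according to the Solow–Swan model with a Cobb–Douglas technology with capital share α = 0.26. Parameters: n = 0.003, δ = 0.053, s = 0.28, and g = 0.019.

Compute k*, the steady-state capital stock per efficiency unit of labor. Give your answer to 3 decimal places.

Steady state requires s·f(k) = (n + g + δ)·k, i.e. s·k^α = (n + g + δ)·k.
Dividing both sides by k: k^(1−α) = s / (n + g + δ).
k^0.74 = 0.28 / (0.003 + 0.019 + 0.053) = 0.28 / 0.075 = 3.7333
k* = 3.7333^(1/0.74) ≈ 5.9306

k* = 5.931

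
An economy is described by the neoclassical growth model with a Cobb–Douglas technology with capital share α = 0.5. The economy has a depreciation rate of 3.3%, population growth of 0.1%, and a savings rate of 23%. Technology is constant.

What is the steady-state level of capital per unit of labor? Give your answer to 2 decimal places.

In steady state, investment equals break-even investment: s·k^α = (n + δ)·k.
Rearranging, k^(1−α) = s / (n + δ).
k^0.5 = 0.23 / (0.001 + 0.033) = 0.23 / 0.034 = 6.7647
k* = 6.7647^(1/0.5) ≈ 45.7612

k* ≈ 45.76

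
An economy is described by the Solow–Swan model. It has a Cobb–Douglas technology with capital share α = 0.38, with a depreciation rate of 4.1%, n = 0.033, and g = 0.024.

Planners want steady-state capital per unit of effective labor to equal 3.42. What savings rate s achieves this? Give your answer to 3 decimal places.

In steady state, investment equals break-even investment: s·k^α = (n + g + δ)·k.
So s / (n + g + δ) = (k*)^(1−α) = 3.42^0.62 = 2.1434.
Therefore s = 2.1434 × (n + g + δ) = 2.1434 × 0.098 = 0.2101.

s ≈ 0.210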